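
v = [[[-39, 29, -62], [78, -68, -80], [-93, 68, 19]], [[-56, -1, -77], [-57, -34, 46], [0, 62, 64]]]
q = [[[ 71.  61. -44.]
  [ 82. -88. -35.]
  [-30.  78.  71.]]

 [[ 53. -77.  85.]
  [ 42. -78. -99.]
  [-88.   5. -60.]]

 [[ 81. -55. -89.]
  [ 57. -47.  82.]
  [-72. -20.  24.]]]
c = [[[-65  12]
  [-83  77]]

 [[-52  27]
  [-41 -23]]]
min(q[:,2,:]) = -88.0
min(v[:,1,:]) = -80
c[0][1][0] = -83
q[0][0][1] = 61.0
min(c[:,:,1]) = -23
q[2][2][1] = -20.0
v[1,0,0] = -56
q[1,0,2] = 85.0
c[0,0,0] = -65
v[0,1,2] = -80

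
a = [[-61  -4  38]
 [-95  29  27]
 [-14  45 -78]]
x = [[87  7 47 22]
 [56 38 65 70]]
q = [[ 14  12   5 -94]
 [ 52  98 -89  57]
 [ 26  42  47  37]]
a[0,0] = -61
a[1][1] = 29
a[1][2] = 27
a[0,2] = 38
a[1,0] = -95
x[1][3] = 70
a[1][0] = -95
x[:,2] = [47, 65]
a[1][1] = 29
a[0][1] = -4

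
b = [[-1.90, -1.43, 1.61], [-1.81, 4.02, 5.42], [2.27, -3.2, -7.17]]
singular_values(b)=[10.76, 2.77, 0.58]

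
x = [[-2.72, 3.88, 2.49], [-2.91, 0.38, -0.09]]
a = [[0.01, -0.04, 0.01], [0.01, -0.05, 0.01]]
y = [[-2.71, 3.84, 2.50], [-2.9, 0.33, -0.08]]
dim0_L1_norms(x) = [5.63, 4.26, 2.58]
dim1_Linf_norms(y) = [3.84, 2.9]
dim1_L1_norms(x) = [9.09, 3.38]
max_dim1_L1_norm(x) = 9.09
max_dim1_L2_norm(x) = 5.35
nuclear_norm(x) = 7.93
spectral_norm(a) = 0.07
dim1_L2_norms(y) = [5.32, 2.92]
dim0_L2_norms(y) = [3.97, 3.85, 2.5]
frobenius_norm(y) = 6.07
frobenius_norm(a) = 0.07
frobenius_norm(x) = 6.11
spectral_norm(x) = 5.68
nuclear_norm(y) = 7.89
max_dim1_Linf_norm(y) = 3.84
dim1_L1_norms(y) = [9.05, 3.31]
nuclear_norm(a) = 0.07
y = a + x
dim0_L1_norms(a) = [0.02, 0.09, 0.02]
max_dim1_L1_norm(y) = 9.05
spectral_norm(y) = 5.64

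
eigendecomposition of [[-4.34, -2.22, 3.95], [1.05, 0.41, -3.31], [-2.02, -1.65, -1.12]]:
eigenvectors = [[0.53+0.00j, (-0.72+0j), (-0.72-0j)], [(-0.83+0j), 0.29-0.37j, (0.29+0.37j)], [0.18+0.00j, (-0.12-0.49j), -0.12+0.49j]]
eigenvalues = [(0.47+0j), (-2.76+1.56j), (-2.76-1.56j)]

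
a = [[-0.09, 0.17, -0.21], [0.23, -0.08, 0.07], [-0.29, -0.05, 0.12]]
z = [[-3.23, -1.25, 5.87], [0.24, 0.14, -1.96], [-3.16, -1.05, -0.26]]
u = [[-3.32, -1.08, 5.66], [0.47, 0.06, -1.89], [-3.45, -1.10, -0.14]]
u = z + a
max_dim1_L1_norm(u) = 10.06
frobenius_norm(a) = 0.50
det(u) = -1.94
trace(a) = -0.05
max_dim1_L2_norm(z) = 6.82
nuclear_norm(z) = 10.29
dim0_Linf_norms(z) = [3.23, 1.25, 5.87]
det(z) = 0.06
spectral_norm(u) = 7.16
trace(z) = -3.35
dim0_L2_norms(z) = [4.53, 1.64, 6.19]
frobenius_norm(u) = 7.82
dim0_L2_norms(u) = [4.81, 1.54, 5.97]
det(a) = -0.00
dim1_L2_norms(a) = [0.28, 0.25, 0.32]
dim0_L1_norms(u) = [7.24, 2.24, 7.69]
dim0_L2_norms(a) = [0.38, 0.19, 0.25]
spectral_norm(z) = 7.22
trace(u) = -3.40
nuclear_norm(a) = 0.70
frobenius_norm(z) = 7.84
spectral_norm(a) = 0.39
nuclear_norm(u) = 10.38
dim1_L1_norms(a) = [0.47, 0.38, 0.46]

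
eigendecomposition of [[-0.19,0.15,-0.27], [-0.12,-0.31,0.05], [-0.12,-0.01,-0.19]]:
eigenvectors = [[(-0.68+0j), (0.2-0.48j), 0.20+0.48j],[0.44+0.00j, 0.71+0.00j, (0.71-0j)],[(0.58+0j), 0.38-0.27j, (0.38+0.27j)]]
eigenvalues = [(-0.06+0j), (-0.32+0.06j), (-0.32-0.06j)]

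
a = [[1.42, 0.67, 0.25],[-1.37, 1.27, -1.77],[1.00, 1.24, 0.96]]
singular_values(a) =[2.88, 1.97, 0.67]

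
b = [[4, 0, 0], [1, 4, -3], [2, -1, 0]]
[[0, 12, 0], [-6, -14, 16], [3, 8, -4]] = b @ [[0, 3, 0], [-3, -2, 4], [-2, 3, 0]]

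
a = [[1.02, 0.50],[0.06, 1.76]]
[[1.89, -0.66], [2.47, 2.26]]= a @ [[1.19, -1.30], [1.36, 1.33]]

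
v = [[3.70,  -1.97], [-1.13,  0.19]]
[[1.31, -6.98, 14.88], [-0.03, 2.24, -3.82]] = v @ [[-0.12,-2.03,3.09], [-0.89,-0.27,-1.75]]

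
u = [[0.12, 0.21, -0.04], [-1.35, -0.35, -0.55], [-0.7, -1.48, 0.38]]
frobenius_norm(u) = 2.27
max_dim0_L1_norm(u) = 2.17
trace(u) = 0.15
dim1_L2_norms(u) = [0.25, 1.5, 1.68]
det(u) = 0.00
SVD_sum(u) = [[0.16, 0.16, 0.0], [-0.86, -0.86, -0.02], [-1.08, -1.09, -0.03]] + [[-0.04, 0.04, -0.05],[-0.49, 0.51, -0.53],[0.38, -0.39, 0.41]] + [[-0.00, 0.0, 0.00], [-0.0, 0.00, 0.00], [-0.0, 0.00, 0.00]]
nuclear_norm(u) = 3.09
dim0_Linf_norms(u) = [1.35, 1.48, 0.55]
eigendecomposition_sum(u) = [[0.22,0.11,0.06], [-1.16,-0.58,-0.32], [-1.38,-0.70,-0.39]] + [[-0.01,-0.0,-0.0], [0.01,0.00,0.0], [0.02,0.00,0.00]] + [[-0.09, 0.10, -0.1], [-0.20, 0.23, -0.23], [0.66, -0.79, 0.76]]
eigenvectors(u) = [[-0.12,0.43,-0.12],[0.64,-0.41,-0.28],[0.76,-0.80,0.95]]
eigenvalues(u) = [-0.75, -0.01, 0.91]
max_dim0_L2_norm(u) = 1.54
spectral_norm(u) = 1.97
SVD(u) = [[-0.12, -0.07, 0.99],  [0.62, -0.79, 0.02],  [0.78, 0.61, 0.14]] @ diag([1.9689911902381563, 1.1204770946628877, 0.0021847426267856407]) @ [[-0.71, -0.71, -0.02], [0.56, -0.57, 0.6], [-0.43, 0.41, 0.8]]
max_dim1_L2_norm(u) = 1.68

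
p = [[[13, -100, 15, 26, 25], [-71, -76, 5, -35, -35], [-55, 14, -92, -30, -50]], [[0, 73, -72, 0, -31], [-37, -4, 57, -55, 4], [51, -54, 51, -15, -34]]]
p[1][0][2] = -72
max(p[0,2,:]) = 14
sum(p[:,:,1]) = -147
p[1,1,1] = -4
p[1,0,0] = 0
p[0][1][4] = -35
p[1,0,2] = -72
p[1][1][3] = -55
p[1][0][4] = -31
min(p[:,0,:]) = -100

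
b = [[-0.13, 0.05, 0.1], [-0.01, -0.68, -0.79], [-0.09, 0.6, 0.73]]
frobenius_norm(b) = 1.42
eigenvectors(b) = [[0.15, 0.21, -0.21], [-0.7, -0.74, -0.83], [0.70, 0.63, 0.52]]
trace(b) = -0.08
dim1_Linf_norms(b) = [0.13, 0.79, 0.73]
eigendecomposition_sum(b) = [[-0.05, 0.09, 0.13], [0.25, -0.45, -0.62], [-0.25, 0.45, 0.62]] + [[-0.01,0.01,0.01],  [0.02,-0.02,-0.03],  [-0.02,0.02,0.02]] + [[-0.07, -0.05, -0.04], [-0.28, -0.20, -0.14], [0.18, 0.13, 0.09]]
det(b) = 0.00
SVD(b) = [[-0.08,-0.86,-0.50],  [0.74,-0.39,0.55],  [-0.67,-0.33,0.67]] @ diag([1.4124309427933555, 0.14845385319615423, 0.0005341451937605478]) @ [[0.05, -0.64, -0.76],[0.98, 0.19, -0.1],[0.21, -0.74, 0.64]]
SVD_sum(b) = [[-0.01, 0.07, 0.09], [0.05, -0.67, -0.80], [-0.04, 0.61, 0.72]] + [[-0.12, -0.02, 0.01], [-0.06, -0.01, 0.01], [-0.05, -0.01, 0.00]] + [[-0.0, 0.00, -0.00],[0.0, -0.00, 0.00],[0.00, -0.00, 0.00]]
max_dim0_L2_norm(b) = 1.08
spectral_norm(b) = 1.41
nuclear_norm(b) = 1.56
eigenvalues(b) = [0.11, -0.01, -0.18]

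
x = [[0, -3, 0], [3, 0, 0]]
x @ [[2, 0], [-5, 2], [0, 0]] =[[15, -6], [6, 0]]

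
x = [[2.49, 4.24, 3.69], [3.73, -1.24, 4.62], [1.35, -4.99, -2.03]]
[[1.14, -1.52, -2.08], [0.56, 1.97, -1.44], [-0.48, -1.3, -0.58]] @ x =[[-5.64, 17.10, 1.41], [6.80, 7.12, 14.09], [-6.83, 2.47, -6.6]]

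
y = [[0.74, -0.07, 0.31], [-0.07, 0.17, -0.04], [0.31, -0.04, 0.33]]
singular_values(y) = [0.92, 0.16, 0.16]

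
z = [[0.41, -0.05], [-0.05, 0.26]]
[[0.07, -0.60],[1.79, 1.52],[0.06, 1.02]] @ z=[[0.06,  -0.16], [0.66,  0.31], [-0.03,  0.26]]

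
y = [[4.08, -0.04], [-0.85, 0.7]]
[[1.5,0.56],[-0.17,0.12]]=y @[[0.37, 0.14],[0.2, 0.34]]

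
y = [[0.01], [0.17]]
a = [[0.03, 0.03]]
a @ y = [[0.01]]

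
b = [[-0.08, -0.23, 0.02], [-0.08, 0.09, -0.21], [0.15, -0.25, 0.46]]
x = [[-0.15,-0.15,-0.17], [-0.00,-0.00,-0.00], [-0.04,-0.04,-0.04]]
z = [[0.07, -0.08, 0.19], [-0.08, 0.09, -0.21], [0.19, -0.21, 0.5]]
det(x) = 0.00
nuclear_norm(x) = 0.28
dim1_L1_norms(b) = [0.33, 0.38, 0.86]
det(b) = -0.00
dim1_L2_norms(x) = [0.27, 0.0, 0.07]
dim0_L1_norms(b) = [0.31, 0.57, 0.69]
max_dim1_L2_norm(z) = 0.57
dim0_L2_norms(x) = [0.16, 0.16, 0.17]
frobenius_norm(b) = 0.64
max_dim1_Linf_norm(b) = 0.46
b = z + x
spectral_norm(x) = 0.28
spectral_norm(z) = 0.66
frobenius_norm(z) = 0.66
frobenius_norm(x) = 0.28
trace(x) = -0.19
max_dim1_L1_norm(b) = 0.86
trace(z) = 0.66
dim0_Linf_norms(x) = [0.15, 0.15, 0.17]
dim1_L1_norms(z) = [0.34, 0.38, 0.9]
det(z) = -0.00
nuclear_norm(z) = 0.66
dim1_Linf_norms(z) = [0.19, 0.21, 0.5]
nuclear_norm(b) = 0.83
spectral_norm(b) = 0.60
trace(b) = 0.47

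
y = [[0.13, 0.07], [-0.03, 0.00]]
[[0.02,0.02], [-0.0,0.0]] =y @ [[0.14, -0.05], [-0.01, 0.31]]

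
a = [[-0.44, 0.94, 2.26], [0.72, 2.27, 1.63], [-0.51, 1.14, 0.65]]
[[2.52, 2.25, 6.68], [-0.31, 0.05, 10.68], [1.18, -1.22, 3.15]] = a@[[-1.7,1.06,2.07], [-0.23,-1.68,2.33], [0.88,1.9,2.39]]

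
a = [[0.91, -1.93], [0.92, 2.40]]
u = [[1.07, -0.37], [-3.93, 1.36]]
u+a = [[1.98,-2.30], [-3.01,3.76]]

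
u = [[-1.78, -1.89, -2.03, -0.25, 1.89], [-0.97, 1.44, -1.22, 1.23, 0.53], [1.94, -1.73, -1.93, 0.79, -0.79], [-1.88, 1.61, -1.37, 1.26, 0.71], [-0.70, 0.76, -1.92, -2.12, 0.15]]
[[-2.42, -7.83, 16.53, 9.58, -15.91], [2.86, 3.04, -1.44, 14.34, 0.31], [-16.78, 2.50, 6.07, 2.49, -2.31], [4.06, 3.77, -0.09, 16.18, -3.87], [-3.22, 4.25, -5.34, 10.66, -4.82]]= u @ [[-0.32, -1.3, -1.96, 0.18, 5.73],  [2.98, 1.65, -5.0, 3.52, 4.21],  [3.53, -1.73, -0.5, -5.18, 1.96],  [-0.14, 0.19, 1.94, 1.10, 0.35],  [5.17, -5.55, 1.62, 3.34, 3.34]]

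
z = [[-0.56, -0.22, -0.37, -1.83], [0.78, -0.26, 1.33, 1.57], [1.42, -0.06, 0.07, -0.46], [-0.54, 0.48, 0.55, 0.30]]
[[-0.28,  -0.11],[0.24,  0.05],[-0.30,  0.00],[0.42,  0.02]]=z @ [[-0.17, 0.02], [0.36, 0.05], [0.21, -0.02], [0.12, 0.05]]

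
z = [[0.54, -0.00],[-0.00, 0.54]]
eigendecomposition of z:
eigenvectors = [[1.00, 0.0], [0.00, 1.0]]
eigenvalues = [0.54, 0.54]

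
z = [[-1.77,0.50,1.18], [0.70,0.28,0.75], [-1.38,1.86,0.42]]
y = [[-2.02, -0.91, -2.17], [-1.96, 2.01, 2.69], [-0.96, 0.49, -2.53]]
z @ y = [[1.46, 3.19, 2.2], [-2.68, 0.29, -2.66], [-1.26, 5.2, 6.94]]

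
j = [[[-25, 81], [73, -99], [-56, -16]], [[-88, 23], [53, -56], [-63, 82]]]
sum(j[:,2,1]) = 66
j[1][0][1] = 23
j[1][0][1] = 23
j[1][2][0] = -63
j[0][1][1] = -99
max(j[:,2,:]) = 82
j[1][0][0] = -88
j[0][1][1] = -99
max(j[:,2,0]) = -56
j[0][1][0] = 73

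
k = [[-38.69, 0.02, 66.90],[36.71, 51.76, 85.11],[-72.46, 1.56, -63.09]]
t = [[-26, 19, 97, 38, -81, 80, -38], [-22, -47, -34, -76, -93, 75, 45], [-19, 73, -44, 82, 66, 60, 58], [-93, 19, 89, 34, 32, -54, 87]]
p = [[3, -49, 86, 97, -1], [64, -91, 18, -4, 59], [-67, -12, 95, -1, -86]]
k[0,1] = 0.02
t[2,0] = -19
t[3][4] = 32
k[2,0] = -72.46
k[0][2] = 66.9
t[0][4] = -81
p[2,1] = -12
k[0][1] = 0.02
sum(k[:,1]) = 53.34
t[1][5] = 75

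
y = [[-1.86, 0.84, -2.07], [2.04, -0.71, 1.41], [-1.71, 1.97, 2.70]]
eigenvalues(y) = [-3.76, 0.27, 3.62]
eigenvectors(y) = [[0.68, -0.56, -0.33], [-0.63, -0.79, 0.15], [0.37, 0.25, 0.93]]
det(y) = -3.73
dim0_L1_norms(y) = [5.61, 3.52, 6.18]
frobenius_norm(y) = 5.40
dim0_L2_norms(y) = [3.25, 2.26, 3.68]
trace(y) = 0.13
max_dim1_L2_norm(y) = 3.75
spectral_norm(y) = 3.87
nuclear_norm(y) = 7.89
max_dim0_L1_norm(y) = 6.18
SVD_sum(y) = [[-2.19, 1.06, -1.36], [2.01, -0.98, 1.25], [-0.61, 0.3, -0.38]] + [[0.24, -0.36, -0.67],[-0.07, 0.11, 0.21],[-1.11, 1.65, 3.08]] + [[0.09, 0.14, -0.04], [0.10, 0.15, -0.05], [0.01, 0.02, -0.01]]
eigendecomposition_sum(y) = [[-2.14,1.2,-0.95], [1.97,-1.11,0.87], [-1.17,0.65,-0.52]] + [[0.10, 0.12, 0.02], [0.15, 0.18, 0.02], [-0.05, -0.06, -0.01]] + [[0.18, -0.48, -1.14], [-0.08, 0.22, 0.51], [-0.50, 1.37, 3.22]]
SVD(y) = [[-0.72, -0.21, 0.66], [0.66, 0.07, 0.75], [-0.2, 0.98, 0.09]] @ diag([3.8661962812462183, 3.7664262605360856, 0.2558506181780281]) @ [[0.79, -0.38, 0.49],[-0.3, 0.45, 0.84],[0.54, 0.81, -0.24]]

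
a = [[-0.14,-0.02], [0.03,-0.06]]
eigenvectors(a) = [[-0.92, 0.27], [0.39, -0.96]]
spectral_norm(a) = 0.14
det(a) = 0.01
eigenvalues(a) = [-0.13, -0.07]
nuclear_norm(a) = 0.21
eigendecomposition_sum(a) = [[-0.15, -0.04], [0.06, 0.02]] + [[0.01, 0.02], [-0.03, -0.08]]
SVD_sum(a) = [[-0.14,-0.01], [0.03,0.00]] + [[0.00,-0.01], [0.00,-0.06]]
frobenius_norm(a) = 0.16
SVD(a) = [[-0.98,0.18],  [0.18,0.98]] @ diag([0.1433889293819343, 0.06276635189894875]) @ [[1.0,  0.06], [0.06,  -1.0]]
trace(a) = -0.20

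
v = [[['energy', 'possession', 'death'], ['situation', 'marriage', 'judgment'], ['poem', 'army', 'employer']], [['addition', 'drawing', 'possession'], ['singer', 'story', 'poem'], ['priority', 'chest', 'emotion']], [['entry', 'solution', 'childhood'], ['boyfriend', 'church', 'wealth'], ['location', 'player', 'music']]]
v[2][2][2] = 'music'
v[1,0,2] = 'possession'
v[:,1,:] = [['situation', 'marriage', 'judgment'], ['singer', 'story', 'poem'], ['boyfriend', 'church', 'wealth']]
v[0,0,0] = 'energy'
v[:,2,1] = ['army', 'chest', 'player']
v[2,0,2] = 'childhood'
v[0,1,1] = 'marriage'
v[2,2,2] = 'music'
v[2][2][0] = 'location'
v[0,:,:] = [['energy', 'possession', 'death'], ['situation', 'marriage', 'judgment'], ['poem', 'army', 'employer']]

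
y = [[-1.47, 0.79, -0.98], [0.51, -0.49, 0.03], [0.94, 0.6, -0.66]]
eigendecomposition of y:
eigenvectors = [[-0.36+0.35j, (-0.36-0.35j), 0.59+0.00j], [0.41+0.08j, 0.41-0.08j, -0.49+0.00j], [(0.76+0j), 0.76-0.00j, (-0.64+0j)]]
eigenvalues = [(-0.78+0.5j), (-0.78-0.5j), (-1.06+0j)]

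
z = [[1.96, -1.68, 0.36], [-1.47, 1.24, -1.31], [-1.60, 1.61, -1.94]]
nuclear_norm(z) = 5.70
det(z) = 0.55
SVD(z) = [[-0.55, -0.82, -0.16], [0.52, -0.19, -0.83], [0.66, -0.54, 0.53]] @ diag([4.4520259502274, 1.136447113618843, 0.10887100830439789]) @ [[-0.65, 0.59, -0.48], [-0.42, 0.25, 0.87], [0.63, 0.77, 0.08]]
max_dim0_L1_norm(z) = 5.03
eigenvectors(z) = [[-0.8,0.59,0.19], [0.43,0.79,0.54], [0.43,0.18,0.82]]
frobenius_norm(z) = 4.60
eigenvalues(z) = [2.67, -0.17, -1.25]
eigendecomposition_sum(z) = [[2.09, -1.72, 0.65], [-1.13, 0.93, -0.35], [-1.12, 0.92, -0.35]] + [[-0.02, -0.13, 0.09], [-0.03, -0.17, 0.12], [-0.01, -0.04, 0.03]] + [[-0.11, 0.17, -0.38], [-0.32, 0.49, -1.08], [-0.47, 0.73, -1.62]]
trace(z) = 1.26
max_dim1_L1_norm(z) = 5.15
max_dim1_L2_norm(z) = 2.99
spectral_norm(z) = 4.45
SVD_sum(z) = [[1.58,-1.43,1.18], [-1.50,1.36,-1.12], [-1.89,1.72,-1.41]] + [[0.39,-0.23,-0.81], [0.09,-0.05,-0.18], [0.26,-0.15,-0.53]] + [[-0.01, -0.01, -0.00], [-0.06, -0.07, -0.01], [0.04, 0.04, 0.00]]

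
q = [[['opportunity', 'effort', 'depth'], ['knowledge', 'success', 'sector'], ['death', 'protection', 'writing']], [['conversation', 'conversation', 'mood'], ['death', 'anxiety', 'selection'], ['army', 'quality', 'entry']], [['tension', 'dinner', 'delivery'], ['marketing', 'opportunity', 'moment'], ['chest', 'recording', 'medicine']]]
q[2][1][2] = 'moment'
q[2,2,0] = 'chest'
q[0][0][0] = 'opportunity'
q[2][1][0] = 'marketing'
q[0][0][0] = 'opportunity'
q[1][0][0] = 'conversation'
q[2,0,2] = 'delivery'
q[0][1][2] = 'sector'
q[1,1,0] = 'death'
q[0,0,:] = ['opportunity', 'effort', 'depth']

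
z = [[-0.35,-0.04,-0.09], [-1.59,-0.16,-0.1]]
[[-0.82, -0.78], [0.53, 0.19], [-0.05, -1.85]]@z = [[1.53, 0.16, 0.15], [-0.49, -0.05, -0.07], [2.96, 0.3, 0.19]]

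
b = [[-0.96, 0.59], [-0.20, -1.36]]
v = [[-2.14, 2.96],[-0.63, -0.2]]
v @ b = [[1.46, -5.29], [0.64, -0.1]]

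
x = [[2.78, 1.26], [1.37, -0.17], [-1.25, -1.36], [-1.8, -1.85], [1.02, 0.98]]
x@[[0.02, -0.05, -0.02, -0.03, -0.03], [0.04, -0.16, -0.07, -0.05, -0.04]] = [[0.11, -0.34, -0.14, -0.15, -0.13], [0.02, -0.04, -0.02, -0.03, -0.03], [-0.08, 0.28, 0.12, 0.11, 0.09], [-0.11, 0.39, 0.17, 0.15, 0.13], [0.06, -0.21, -0.09, -0.08, -0.07]]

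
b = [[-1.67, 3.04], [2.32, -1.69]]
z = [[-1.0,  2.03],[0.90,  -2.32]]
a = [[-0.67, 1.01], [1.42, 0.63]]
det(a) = -1.86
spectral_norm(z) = 3.36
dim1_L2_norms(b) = [3.47, 2.87]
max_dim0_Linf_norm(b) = 3.04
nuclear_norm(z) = 3.51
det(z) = 0.49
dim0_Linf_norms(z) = [1.0, 2.32]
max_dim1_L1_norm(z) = 3.22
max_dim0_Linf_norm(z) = 2.32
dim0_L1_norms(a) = [2.09, 1.64]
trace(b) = -3.36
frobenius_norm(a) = 1.97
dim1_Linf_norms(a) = [1.01, 1.42]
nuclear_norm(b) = 5.36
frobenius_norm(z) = 3.36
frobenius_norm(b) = 4.50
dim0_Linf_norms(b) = [2.32, 3.04]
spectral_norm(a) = 1.58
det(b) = -4.23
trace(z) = -3.32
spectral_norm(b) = 4.40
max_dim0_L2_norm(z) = 3.08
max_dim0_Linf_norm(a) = 1.42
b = z + a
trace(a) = -0.04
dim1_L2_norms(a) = [1.21, 1.55]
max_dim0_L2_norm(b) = 3.48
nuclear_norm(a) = 2.76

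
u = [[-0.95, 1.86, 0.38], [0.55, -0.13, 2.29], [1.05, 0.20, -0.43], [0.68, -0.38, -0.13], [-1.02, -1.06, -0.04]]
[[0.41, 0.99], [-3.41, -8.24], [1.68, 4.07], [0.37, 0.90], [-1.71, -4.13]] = u @ [[0.76, 1.84], [0.94, 2.27], [-1.62, -3.91]]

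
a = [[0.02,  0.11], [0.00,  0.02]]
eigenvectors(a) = [[1.0, -1.00], [0.00, 0.00]]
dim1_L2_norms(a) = [0.11, 0.02]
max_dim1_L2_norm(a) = 0.11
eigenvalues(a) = [0.02, 0.02]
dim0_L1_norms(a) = [0.02, 0.13]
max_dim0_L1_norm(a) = 0.13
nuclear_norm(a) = 0.12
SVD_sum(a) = [[0.02, 0.11], [0.0, 0.02]] + [[0.0, -0.00], [-0.0, 0.00]]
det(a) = 0.00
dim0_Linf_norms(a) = [0.02, 0.11]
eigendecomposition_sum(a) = [[0.02, 495395959010754.56], [0.0, 0.00]] + [[0.00, -495395959010754.56],[0.0, 0.02]]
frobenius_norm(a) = 0.11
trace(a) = 0.04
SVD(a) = [[0.98, -0.17],[0.17, 0.98]] @ diag([0.11352349955359813, 0.0035234995535981255]) @ [[0.17, 0.98], [-0.98, 0.17]]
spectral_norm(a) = 0.11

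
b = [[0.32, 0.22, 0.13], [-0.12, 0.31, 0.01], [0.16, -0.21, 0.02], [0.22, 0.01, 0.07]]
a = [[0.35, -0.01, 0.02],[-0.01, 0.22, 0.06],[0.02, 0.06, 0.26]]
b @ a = [[0.11,0.05,0.05], [-0.04,0.07,0.02], [0.06,-0.05,-0.00], [0.08,0.00,0.02]]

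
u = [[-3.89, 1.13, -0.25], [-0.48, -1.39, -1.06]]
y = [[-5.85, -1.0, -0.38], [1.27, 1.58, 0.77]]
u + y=[[-9.74, 0.13, -0.63],[0.79, 0.19, -0.29]]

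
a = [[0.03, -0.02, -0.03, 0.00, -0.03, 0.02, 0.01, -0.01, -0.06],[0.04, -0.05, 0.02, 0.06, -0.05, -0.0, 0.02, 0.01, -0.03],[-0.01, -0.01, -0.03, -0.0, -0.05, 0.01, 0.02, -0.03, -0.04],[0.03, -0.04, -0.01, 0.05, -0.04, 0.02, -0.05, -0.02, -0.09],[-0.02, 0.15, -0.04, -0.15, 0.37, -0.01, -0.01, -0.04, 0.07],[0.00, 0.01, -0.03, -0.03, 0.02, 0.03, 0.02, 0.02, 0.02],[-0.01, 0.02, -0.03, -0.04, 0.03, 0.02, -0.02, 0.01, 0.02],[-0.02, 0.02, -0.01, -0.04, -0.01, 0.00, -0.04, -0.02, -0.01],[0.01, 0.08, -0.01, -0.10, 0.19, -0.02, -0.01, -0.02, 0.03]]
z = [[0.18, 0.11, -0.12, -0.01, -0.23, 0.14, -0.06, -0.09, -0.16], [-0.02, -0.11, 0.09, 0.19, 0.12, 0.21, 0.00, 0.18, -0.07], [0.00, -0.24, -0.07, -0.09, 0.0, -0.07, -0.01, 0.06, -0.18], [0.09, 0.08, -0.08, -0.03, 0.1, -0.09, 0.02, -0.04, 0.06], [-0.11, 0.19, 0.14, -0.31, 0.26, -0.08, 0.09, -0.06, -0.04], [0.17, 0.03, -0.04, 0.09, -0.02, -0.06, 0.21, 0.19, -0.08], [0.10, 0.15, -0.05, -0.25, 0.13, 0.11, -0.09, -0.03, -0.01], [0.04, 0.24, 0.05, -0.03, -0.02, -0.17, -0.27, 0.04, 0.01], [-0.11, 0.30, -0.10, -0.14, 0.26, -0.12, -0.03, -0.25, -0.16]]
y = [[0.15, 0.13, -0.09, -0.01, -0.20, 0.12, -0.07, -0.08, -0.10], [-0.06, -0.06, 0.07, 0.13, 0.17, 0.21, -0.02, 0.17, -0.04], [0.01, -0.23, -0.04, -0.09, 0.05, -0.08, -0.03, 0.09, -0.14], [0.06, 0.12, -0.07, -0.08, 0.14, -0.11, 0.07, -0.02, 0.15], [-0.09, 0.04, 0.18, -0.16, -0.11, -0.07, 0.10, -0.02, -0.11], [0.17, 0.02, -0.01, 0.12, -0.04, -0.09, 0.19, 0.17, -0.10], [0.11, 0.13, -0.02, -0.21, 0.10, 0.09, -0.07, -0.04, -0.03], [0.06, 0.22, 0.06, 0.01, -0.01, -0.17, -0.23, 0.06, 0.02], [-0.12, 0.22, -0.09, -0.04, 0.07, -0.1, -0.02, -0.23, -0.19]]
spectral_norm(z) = 0.79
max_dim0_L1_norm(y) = 1.17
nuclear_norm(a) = 0.92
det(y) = -0.00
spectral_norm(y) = 0.57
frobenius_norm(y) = 1.05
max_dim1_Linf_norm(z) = 0.31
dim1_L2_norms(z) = [0.41, 0.39, 0.33, 0.21, 0.5, 0.36, 0.37, 0.41, 0.55]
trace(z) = -0.04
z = a + y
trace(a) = 0.39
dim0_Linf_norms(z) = [0.18, 0.3, 0.14, 0.31, 0.26, 0.21, 0.27, 0.25, 0.18]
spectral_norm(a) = 0.52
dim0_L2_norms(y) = [0.31, 0.45, 0.25, 0.34, 0.35, 0.37, 0.34, 0.36, 0.34]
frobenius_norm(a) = 0.55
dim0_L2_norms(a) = [0.07, 0.19, 0.08, 0.21, 0.43, 0.05, 0.08, 0.07, 0.14]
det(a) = -0.00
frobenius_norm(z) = 1.21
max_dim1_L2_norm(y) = 0.42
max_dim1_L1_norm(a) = 0.86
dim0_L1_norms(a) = [0.17, 0.4, 0.21, 0.47, 0.79, 0.13, 0.2, 0.18, 0.37]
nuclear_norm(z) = 3.17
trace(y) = -0.43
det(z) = 0.00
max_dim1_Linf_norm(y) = 0.23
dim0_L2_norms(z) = [0.32, 0.54, 0.26, 0.48, 0.48, 0.38, 0.37, 0.39, 0.32]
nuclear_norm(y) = 2.90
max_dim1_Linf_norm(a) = 0.37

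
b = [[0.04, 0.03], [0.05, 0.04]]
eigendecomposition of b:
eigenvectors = [[0.61, -0.61], [0.79, 0.79]]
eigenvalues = [0.08, 0.0]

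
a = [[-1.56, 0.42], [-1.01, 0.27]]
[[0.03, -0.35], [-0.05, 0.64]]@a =[[0.31, -0.08],[-0.57, 0.15]]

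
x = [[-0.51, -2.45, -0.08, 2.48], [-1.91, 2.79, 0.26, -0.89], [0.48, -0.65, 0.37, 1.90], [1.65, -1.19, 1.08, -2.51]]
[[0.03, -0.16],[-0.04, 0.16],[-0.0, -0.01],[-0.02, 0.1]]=x @ [[-0.00,0.01], [-0.01,0.05], [-0.03,0.11], [0.0,-0.01]]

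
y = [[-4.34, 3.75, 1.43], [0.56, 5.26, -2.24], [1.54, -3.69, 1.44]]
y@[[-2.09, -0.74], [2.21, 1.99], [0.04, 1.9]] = [[17.42, 13.39], [10.36, 5.80], [-11.32, -5.75]]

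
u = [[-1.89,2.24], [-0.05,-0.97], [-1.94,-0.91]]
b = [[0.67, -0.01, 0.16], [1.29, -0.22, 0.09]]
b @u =[[-1.58, 1.36], [-2.6, 3.02]]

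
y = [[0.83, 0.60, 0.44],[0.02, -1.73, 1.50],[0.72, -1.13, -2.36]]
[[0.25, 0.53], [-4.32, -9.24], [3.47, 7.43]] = y @ [[0.54, 1.15], [0.97, 2.07], [-1.77, -3.79]]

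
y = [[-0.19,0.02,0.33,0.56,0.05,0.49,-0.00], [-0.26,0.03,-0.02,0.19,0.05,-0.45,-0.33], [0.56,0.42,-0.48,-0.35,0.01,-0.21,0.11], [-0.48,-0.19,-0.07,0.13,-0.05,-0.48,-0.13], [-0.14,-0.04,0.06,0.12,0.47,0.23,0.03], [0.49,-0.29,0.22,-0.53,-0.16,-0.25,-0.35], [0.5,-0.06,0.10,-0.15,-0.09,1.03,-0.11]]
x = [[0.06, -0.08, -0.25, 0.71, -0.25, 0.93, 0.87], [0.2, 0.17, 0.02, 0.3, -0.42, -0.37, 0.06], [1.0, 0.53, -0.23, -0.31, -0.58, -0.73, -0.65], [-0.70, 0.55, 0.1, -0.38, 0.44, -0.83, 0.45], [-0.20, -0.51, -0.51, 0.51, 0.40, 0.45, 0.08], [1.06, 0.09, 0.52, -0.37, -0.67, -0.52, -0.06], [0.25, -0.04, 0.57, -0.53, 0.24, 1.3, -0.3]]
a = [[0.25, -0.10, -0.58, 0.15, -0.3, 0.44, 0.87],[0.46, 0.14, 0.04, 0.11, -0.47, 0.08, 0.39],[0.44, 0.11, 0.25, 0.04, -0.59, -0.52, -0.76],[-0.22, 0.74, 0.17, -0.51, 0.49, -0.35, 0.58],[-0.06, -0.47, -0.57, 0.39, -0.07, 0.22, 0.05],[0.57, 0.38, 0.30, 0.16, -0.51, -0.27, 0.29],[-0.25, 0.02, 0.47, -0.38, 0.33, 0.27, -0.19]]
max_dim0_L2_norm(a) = 1.39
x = a + y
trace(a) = -0.40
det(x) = 0.17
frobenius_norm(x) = 3.67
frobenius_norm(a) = 2.75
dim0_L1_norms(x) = [3.47, 1.97, 2.2, 3.11, 3.0, 5.13, 2.47]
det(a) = 0.00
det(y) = -0.00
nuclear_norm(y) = 4.79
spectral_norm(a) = 1.64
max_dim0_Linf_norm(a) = 0.87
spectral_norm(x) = 2.49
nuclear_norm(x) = 7.93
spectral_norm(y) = 1.48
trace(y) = -0.40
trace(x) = -0.80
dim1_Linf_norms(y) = [0.56, 0.45, 0.56, 0.48, 0.47, 0.53, 1.03]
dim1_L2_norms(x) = [1.5, 0.69, 1.65, 1.43, 1.09, 1.5, 1.58]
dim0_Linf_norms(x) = [1.06, 0.55, 0.57, 0.71, 0.67, 1.3, 0.87]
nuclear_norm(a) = 5.48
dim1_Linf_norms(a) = [0.87, 0.47, 0.76, 0.74, 0.57, 0.57, 0.47]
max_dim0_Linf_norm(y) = 1.03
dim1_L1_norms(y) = [1.64, 1.33, 2.14, 1.53, 1.09, 2.29, 2.04]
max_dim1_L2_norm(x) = 1.65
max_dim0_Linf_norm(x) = 1.3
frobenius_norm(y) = 2.26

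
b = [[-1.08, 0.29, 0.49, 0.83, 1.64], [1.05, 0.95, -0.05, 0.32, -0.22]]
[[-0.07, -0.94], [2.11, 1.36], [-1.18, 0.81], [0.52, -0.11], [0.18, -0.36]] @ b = [[-0.91, -0.91, 0.01, -0.36, 0.09], [-0.85, 1.90, 0.97, 2.19, 3.16], [2.12, 0.43, -0.62, -0.72, -2.11], [-0.68, 0.05, 0.26, 0.40, 0.88], [-0.57, -0.29, 0.11, 0.03, 0.37]]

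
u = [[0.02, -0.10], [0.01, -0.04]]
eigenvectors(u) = [[0.95+0.00j, 0.95-0.00j],[(0.29-0.1j), (0.29+0.1j)]]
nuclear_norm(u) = 0.11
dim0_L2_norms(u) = [0.02, 0.11]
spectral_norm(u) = 0.11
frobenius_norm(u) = 0.11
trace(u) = -0.02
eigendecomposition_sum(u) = [[0.01+0.02j, (-0.05-0.05j)], [0.00+0.01j, (-0.02-0.01j)]] + [[0.01-0.02j, -0.05+0.05j], [-0.01j, -0.02+0.01j]]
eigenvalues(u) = [(-0.01+0.01j), (-0.01-0.01j)]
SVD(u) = [[-0.93, -0.37], [-0.37, 0.93]] @ diag([0.1099849685694546, 0.001818430305534904]) @ [[-0.20,  0.98], [0.98,  0.20]]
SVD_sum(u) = [[0.02,  -0.10],[0.01,  -0.04]] + [[-0.0, -0.00],[0.00, 0.0]]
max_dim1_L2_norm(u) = 0.1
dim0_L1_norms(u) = [0.03, 0.14]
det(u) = 0.00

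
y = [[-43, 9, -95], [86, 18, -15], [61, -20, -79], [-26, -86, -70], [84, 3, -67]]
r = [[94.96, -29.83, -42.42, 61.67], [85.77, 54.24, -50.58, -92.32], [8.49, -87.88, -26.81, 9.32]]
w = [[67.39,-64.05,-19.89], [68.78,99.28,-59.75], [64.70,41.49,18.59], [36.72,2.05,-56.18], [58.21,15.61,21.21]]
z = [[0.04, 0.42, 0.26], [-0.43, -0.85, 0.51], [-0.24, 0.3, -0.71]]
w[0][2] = -19.89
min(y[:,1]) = -86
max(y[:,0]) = 86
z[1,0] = -0.427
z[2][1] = 0.299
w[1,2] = -59.75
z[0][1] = 0.419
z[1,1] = -0.848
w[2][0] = 64.7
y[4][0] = 84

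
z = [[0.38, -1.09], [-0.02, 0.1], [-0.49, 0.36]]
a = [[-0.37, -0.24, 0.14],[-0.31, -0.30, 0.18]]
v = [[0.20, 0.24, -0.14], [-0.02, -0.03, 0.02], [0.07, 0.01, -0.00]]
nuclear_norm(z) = 1.59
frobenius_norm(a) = 0.66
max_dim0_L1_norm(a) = 0.68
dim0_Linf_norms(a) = [0.37, 0.3, 0.18]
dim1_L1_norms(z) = [1.47, 0.12, 0.85]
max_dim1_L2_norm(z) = 1.15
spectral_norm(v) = 0.35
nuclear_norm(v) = 0.40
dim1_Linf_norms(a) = [0.37, 0.31]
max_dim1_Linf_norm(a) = 0.37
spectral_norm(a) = 0.65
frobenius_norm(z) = 1.31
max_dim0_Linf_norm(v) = 0.24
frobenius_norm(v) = 0.35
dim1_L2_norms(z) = [1.15, 0.1, 0.61]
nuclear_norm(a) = 0.72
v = z @ a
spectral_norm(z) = 1.27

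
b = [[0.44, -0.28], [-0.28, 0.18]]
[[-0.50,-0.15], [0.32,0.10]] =b @ [[-0.17,  0.08], [1.53,  0.66]]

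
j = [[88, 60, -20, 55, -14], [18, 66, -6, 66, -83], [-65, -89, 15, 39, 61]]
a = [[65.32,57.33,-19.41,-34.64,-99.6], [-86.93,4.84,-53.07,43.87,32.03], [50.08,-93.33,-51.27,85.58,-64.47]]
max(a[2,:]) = 85.58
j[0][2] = -20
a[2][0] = 50.08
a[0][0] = 65.32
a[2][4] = -64.47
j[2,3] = 39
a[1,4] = 32.03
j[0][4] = -14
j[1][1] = 66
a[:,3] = [-34.64, 43.87, 85.58]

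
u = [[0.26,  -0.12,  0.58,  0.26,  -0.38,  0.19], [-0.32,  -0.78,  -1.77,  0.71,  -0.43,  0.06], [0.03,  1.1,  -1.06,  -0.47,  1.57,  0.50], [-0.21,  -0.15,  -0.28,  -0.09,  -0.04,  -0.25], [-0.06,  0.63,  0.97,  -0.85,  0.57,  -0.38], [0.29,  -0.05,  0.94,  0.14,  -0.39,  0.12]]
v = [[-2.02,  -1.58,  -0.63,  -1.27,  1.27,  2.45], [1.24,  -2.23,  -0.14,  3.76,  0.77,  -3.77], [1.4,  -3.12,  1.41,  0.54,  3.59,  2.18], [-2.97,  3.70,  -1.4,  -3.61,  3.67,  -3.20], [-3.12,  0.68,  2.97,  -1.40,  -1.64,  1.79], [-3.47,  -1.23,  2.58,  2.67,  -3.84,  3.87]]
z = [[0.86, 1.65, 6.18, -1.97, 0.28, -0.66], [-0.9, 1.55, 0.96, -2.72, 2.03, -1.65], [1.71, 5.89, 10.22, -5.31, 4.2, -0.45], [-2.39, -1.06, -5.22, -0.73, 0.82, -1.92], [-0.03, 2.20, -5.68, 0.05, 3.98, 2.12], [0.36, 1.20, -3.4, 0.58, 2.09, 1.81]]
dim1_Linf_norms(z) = [6.18, 2.72, 10.22, 5.22, 5.68, 3.4]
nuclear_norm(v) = 31.86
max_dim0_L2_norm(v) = 7.31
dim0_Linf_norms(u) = [0.32, 1.1, 1.77, 0.85, 1.57, 0.5]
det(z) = -0.00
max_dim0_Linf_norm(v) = 3.87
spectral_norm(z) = 16.48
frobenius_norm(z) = 19.24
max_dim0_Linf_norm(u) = 1.77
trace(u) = -0.98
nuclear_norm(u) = 6.10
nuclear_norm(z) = 30.04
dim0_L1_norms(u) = [1.17, 2.83, 5.6, 2.52, 3.38, 1.5]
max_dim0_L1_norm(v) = 17.26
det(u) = 0.00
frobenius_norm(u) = 3.79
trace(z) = 17.69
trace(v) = -4.22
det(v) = -5320.52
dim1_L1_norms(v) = [9.22, 11.91, 12.24, 18.55, 11.6, 17.66]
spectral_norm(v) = 10.00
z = v @ u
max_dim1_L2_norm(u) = 2.3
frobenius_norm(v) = 15.11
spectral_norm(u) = 2.70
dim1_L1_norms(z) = [11.6, 9.81, 27.78, 12.14, 14.06, 9.44]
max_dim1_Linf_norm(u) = 1.77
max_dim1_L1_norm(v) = 18.55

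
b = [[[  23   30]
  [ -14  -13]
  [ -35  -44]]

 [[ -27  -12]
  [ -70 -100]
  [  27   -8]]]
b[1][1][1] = -100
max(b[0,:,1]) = 30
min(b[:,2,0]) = -35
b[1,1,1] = -100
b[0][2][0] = -35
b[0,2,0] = -35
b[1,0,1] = -12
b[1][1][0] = -70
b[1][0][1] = -12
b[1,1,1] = -100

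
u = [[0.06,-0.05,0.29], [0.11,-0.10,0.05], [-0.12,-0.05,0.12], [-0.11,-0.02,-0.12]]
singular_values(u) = [0.36, 0.19, 0.1]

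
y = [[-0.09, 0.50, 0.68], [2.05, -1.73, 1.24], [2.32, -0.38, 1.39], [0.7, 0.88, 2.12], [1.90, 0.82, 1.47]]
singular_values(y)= [4.73, 2.42, 0.97]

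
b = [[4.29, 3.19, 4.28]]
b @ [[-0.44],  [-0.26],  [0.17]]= [[-1.99]]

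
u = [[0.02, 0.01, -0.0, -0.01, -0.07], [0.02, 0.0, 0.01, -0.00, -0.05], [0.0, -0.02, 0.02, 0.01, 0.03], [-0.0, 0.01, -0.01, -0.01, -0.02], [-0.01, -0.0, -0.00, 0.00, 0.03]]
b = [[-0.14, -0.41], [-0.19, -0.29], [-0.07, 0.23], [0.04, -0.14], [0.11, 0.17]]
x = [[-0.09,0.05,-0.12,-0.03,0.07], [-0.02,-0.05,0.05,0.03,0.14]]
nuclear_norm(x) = 0.34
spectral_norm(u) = 0.10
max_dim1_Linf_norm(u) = 0.07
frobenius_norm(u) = 0.11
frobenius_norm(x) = 0.24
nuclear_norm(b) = 0.82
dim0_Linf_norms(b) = [0.19, 0.41]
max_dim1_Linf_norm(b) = 0.41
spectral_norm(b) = 0.63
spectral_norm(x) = 0.18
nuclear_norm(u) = 0.15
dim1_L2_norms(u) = [0.07, 0.05, 0.04, 0.03, 0.03]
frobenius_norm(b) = 0.65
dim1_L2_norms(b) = [0.43, 0.35, 0.24, 0.15, 0.2]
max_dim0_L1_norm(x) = 0.21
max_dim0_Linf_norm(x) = 0.14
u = b @ x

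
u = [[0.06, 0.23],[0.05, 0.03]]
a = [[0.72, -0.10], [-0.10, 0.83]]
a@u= [[0.04,0.16],[0.04,0.0]]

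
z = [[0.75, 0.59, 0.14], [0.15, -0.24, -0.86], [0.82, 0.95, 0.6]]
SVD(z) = [[-0.52, -0.41, -0.75], [0.27, -0.91, 0.31], [-0.81, -0.04, 0.59]] @ diag([1.7196456594983902, 0.8511147968403514, 0.05676626082236698]) @ [[-0.59,-0.66,-0.46],[-0.56,-0.07,0.82],[-0.58,0.74,-0.33]]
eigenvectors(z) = [[-0.58+0.00j, -0.40-0.08j, (-0.4+0.08j)], [0.70+0.00j, (0.43-0.38j), 0.43+0.38j], [-0.41+0.00j, -0.71+0.00j, -0.71-0.00j]]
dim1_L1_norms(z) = [1.48, 1.25, 2.37]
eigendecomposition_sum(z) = [[(0.18+0j), (-0.04+0j), -0.13-0.00j], [(-0.22-0j), 0.05-0.00j, 0.15+0.00j], [(0.13+0j), (-0.03+0j), -0.09-0.00j]] + [[(0.29-0.38j), 0.31-0.11j, (0.13+0.35j)],[(0.18+0.64j), (-0.14+0.44j), (-0.51-0.15j)],[(0.35-0.74j), 0.49-0.29j, (0.34+0.55j)]] + [[0.29+0.38j, 0.31+0.11j, (0.13-0.35j)], [(0.18-0.64j), -0.14-0.44j, (-0.51+0.15j)], [0.35+0.74j, (0.49+0.29j), 0.34-0.55j]]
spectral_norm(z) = 1.72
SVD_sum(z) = [[0.53, 0.6, 0.41], [-0.28, -0.31, -0.21], [0.82, 0.92, 0.64]] + [[0.2, 0.03, -0.29], [0.44, 0.06, -0.64], [0.02, 0.0, -0.03]] + [[0.02, -0.03, 0.01], [-0.01, 0.01, -0.01], [-0.02, 0.02, -0.01]]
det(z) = 0.08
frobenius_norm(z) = 1.92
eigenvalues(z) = [(0.14+0j), (0.49+0.61j), (0.49-0.61j)]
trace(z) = 1.11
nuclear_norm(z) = 2.63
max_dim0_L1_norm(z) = 1.78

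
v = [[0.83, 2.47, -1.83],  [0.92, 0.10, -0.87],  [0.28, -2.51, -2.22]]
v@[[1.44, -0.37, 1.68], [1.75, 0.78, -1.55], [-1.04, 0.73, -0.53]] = [[7.42, 0.28, -1.46], [2.40, -0.9, 1.85], [-1.68, -3.68, 5.54]]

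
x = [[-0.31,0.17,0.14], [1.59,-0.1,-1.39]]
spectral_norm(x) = 2.14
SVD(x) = [[-0.16, 0.99], [0.99, 0.16]] @ diag([2.14057191526843, 0.18097479262053773]) @ [[0.76, -0.06, -0.65], [-0.31, 0.84, -0.44]]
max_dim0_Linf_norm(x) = 1.59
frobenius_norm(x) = 2.15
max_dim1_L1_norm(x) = 3.08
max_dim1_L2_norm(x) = 2.11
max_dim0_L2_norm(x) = 1.62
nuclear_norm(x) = 2.32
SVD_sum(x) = [[-0.25, 0.02, 0.22], [1.6, -0.12, -1.38]] + [[-0.06, 0.15, -0.08],[-0.01, 0.02, -0.01]]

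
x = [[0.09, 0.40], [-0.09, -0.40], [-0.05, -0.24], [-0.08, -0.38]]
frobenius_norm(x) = 0.74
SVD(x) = [[-0.55,0.44],[0.55,-0.44],[0.33,0.49],[0.53,0.62]] @ diag([0.7396437479050099, 0.0052082804292781955]) @ [[-0.21, -0.98], [0.98, -0.21]]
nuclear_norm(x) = 0.74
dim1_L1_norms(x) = [0.49, 0.49, 0.29, 0.46]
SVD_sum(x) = [[0.09, 0.4], [-0.09, -0.40], [-0.05, -0.24], [-0.08, -0.38]] + [[0.0, -0.0], [-0.0, 0.00], [0.00, -0.0], [0.00, -0.0]]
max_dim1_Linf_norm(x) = 0.4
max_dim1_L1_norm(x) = 0.49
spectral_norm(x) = 0.74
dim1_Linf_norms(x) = [0.4, 0.4, 0.24, 0.38]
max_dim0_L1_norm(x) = 1.42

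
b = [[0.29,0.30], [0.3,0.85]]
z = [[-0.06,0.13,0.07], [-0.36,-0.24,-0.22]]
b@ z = [[-0.13, -0.03, -0.05],  [-0.32, -0.16, -0.17]]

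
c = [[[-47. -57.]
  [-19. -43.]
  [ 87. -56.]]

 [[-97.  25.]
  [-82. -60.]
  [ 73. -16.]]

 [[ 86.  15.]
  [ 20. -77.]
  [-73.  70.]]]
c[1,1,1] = -60.0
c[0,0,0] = -47.0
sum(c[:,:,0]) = -52.0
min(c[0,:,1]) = -57.0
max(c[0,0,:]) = -47.0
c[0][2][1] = -56.0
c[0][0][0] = -47.0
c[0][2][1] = -56.0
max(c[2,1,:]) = 20.0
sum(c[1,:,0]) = -106.0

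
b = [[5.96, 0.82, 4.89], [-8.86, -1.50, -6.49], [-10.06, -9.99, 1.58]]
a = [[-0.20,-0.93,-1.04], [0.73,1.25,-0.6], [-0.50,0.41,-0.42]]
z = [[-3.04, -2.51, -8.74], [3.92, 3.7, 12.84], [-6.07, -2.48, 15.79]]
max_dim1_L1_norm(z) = 24.34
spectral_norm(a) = 1.72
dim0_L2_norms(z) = [7.84, 5.11, 22.15]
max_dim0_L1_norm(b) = 24.88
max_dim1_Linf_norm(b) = 10.06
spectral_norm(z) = 22.21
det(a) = -1.47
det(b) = 23.50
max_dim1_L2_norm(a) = 1.57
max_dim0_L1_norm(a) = 2.59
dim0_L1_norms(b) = [24.88, 12.31, 12.96]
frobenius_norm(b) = 19.66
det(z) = -34.75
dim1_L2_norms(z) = [9.59, 13.93, 17.1]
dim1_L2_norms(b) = [7.75, 11.08, 14.27]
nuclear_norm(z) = 31.59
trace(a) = 0.63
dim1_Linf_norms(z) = [8.74, 12.84, 15.79]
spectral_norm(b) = 17.47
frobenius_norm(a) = 2.24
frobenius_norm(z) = 24.05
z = b @ a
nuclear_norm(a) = 3.67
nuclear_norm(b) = 26.63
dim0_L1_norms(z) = [13.03, 8.69, 37.37]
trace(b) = 6.04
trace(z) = 16.45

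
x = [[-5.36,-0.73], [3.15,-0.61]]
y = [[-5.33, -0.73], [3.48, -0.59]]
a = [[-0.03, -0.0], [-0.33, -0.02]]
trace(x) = -5.97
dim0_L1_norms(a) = [0.36, 0.02]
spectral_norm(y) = 6.37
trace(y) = -5.92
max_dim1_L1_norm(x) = 6.09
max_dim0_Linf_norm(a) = 0.33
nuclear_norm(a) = 0.33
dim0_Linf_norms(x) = [5.36, 0.73]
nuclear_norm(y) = 7.26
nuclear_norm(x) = 7.12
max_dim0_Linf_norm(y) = 5.33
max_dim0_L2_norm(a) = 0.33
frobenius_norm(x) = 6.29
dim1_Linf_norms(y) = [5.33, 3.48]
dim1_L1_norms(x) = [6.09, 3.76]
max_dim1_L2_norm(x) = 5.41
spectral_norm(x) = 6.23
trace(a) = -0.05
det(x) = 5.57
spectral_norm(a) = 0.33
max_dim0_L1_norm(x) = 8.51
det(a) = 0.00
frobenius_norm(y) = 6.43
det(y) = 5.69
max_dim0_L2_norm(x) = 6.22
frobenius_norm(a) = 0.33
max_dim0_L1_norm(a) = 0.36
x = a + y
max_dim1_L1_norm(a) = 0.35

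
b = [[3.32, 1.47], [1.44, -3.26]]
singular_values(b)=[3.63, 3.56]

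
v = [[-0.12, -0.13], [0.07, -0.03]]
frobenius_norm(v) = 0.19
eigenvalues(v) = [(-0.07+0.08j), (-0.07-0.08j)]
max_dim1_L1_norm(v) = 0.25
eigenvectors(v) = [[(0.81+0j), (0.81-0j)],[-0.28-0.52j, -0.28+0.52j]]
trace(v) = -0.15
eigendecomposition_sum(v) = [[(-0.06+0.02j), -0.07-0.06j], [(0.03+0.03j), -0.01+0.06j]] + [[(-0.06-0.02j), -0.07+0.06j],[0.03-0.03j, (-0.01-0.06j)]]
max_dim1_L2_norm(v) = 0.18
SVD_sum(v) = [[-0.13, -0.12], [0.02, 0.02]] + [[0.01, -0.01],  [0.05, -0.05]]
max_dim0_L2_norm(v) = 0.14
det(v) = 0.01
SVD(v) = [[-0.99, 0.17],[0.17, 0.99]] @ diag([0.17908326913195985, 0.07091673086804016]) @ [[0.73, 0.69], [0.69, -0.73]]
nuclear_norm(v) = 0.25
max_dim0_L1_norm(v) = 0.19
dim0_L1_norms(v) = [0.19, 0.16]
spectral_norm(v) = 0.18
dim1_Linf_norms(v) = [0.13, 0.07]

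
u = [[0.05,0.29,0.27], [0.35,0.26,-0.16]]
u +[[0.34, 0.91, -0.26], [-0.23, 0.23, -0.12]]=[[0.39,1.2,0.01],  [0.12,0.49,-0.28]]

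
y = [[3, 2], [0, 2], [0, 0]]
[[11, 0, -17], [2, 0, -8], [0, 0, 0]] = y @[[3, 0, -3], [1, 0, -4]]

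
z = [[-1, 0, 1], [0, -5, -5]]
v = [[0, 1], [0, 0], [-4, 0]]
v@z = [[0, -5, -5], [0, 0, 0], [4, 0, -4]]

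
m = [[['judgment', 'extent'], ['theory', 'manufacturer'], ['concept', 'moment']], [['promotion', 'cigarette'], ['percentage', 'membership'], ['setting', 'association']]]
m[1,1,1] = 'membership'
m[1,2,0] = 'setting'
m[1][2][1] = 'association'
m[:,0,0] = ['judgment', 'promotion']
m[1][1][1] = 'membership'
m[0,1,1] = 'manufacturer'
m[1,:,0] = ['promotion', 'percentage', 'setting']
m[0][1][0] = 'theory'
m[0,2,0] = 'concept'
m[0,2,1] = 'moment'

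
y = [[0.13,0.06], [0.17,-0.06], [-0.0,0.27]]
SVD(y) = [[0.18, 0.63], [-0.25, 0.77], [0.95, 0.09]] @ diag([0.2833145174724823, 0.21361854832699925]) @ [[-0.07, 1.0], [1.00, 0.07]]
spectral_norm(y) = 0.28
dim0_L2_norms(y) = [0.21, 0.28]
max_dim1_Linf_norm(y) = 0.27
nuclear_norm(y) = 0.50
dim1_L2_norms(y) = [0.14, 0.18, 0.27]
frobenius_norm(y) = 0.35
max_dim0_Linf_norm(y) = 0.27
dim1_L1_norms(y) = [0.19, 0.23, 0.27]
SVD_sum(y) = [[-0.00, 0.05], [0.0, -0.07], [-0.02, 0.27]] + [[0.13,0.01],[0.17,0.01],[0.02,0.00]]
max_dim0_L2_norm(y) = 0.28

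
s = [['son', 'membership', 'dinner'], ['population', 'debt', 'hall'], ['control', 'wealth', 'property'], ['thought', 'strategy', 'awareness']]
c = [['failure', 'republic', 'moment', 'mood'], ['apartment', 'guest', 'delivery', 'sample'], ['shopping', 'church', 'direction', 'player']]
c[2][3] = 'player'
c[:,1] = ['republic', 'guest', 'church']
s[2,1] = 'wealth'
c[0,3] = 'mood'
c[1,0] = 'apartment'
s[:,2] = ['dinner', 'hall', 'property', 'awareness']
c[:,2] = ['moment', 'delivery', 'direction']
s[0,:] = ['son', 'membership', 'dinner']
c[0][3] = 'mood'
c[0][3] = 'mood'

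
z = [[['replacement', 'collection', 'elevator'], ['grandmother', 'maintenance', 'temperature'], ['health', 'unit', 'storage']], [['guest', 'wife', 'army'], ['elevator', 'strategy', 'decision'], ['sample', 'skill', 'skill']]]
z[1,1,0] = 'elevator'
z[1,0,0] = 'guest'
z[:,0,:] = [['replacement', 'collection', 'elevator'], ['guest', 'wife', 'army']]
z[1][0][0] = 'guest'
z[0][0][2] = 'elevator'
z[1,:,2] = ['army', 'decision', 'skill']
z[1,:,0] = ['guest', 'elevator', 'sample']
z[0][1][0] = 'grandmother'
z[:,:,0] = [['replacement', 'grandmother', 'health'], ['guest', 'elevator', 'sample']]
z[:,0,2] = ['elevator', 'army']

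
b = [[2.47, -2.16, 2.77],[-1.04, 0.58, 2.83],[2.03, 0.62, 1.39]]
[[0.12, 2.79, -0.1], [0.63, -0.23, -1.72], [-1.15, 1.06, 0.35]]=b @[[-0.51, 0.52, 0.47], [-0.47, -0.44, 0.02], [0.13, 0.20, -0.44]]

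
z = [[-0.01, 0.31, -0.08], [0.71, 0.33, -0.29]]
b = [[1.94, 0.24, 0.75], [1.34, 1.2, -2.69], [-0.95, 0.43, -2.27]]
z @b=[[0.47, 0.34, -0.66], [2.10, 0.44, 0.30]]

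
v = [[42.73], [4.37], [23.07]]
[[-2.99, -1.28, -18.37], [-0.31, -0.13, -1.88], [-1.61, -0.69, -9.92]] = v @ [[-0.07, -0.03, -0.43]]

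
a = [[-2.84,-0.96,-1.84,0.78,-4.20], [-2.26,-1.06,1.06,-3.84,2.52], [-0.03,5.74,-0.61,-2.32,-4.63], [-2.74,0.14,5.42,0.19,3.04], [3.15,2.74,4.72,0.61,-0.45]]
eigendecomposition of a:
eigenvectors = [[(-0.06+0j),(0.23-0.42j),0.23+0.42j,0.30+0.14j,0.30-0.14j], [0.66+0.00j,-0.13+0.37j,(-0.13-0.37j),-0.11-0.30j,-0.11+0.30j], [-0.53+0.00j,(0.12-0.44j),(0.12+0.44j),0.11-0.40j,(0.11+0.4j)], [(0.51+0j),-0.05+0.39j,(-0.05-0.39j),(-0.67+0j),-0.67-0.00j], [0.16+0.00j,(-0.5+0j),-0.50-0.00j,-0.30-0.28j,-0.30+0.28j]]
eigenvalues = [(-4.07+0j), (-2.26+4.33j), (-2.26-4.33j), (1.92+5.17j), (1.92-5.17j)]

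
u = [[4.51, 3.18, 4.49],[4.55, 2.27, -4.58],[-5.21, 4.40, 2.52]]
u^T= [[4.51, 4.55, -5.21], [3.18, 2.27, 4.40], [4.49, -4.58, 2.52]]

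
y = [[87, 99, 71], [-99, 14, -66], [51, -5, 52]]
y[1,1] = 14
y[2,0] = 51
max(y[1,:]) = 14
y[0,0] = 87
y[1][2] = -66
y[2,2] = 52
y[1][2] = -66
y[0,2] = 71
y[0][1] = 99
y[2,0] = 51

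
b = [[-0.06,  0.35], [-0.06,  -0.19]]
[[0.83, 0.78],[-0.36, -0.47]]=b @ [[-1.0, 0.51], [2.21, 2.31]]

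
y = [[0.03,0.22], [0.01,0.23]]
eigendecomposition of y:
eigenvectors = [[-1.0, -0.72], [0.05, -0.69]]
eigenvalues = [0.02, 0.24]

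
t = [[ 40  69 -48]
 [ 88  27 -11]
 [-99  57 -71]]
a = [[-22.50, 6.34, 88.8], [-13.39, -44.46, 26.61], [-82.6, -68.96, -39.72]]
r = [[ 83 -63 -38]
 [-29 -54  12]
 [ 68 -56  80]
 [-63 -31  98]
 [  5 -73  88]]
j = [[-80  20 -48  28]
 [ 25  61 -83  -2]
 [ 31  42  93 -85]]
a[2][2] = -39.72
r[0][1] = -63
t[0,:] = [40, 69, -48]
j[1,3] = -2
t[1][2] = -11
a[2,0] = -82.6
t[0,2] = -48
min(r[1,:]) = -54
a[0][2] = 88.8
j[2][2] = 93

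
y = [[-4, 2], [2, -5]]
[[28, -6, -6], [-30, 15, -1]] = y @ [[-5, 0, 2], [4, -3, 1]]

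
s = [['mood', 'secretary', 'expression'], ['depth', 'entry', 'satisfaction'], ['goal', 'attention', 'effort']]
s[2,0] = 'goal'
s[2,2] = 'effort'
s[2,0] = 'goal'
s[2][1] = 'attention'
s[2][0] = 'goal'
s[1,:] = ['depth', 'entry', 'satisfaction']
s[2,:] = ['goal', 'attention', 'effort']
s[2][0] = 'goal'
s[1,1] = 'entry'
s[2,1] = 'attention'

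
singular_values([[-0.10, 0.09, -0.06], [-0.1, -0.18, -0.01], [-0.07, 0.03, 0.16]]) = [0.21, 0.18, 0.14]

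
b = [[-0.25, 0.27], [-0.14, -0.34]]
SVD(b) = [[-0.71, 0.71],[0.71, 0.71]] @ diag([0.43829224043793064, 0.2801783574295117]) @ [[0.18, -0.98], [-0.98, -0.18]]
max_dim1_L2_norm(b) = 0.37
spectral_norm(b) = 0.44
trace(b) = -0.59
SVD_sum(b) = [[-0.06, 0.31], [0.06, -0.30]] + [[-0.19,-0.04], [-0.2,-0.04]]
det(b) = 0.12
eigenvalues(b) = [(-0.3+0.19j), (-0.3-0.19j)]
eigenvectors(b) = [[(0.81+0j), 0.81-0.00j], [(-0.14+0.57j), (-0.14-0.57j)]]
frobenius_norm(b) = 0.52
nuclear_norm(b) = 0.72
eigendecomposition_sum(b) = [[-0.13+0.13j, 0.13+0.21j], [(-0.07-0.11j), (-0.17+0.06j)]] + [[(-0.13-0.13j), 0.13-0.21j],  [-0.07+0.11j, -0.17-0.06j]]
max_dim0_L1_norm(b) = 0.61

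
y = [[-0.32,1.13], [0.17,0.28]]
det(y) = -0.28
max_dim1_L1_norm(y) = 1.45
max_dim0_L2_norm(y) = 1.16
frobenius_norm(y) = 1.22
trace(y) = -0.04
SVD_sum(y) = [[-0.28, 1.14], [-0.05, 0.23]] + [[-0.04, -0.01], [0.22, 0.05]]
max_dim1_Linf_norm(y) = 1.13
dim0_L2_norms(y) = [0.36, 1.16]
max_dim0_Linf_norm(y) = 1.13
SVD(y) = [[0.98, 0.19],[0.19, -0.98]] @ diag([1.1963075391423903, 0.2354745671852451]) @ [[-0.23, 0.97], [-0.97, -0.23]]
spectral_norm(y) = 1.20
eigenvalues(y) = [-0.55, 0.51]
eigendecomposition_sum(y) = [[-0.43, 0.59], [0.09, -0.12]] + [[0.11, 0.54], [0.08, 0.4]]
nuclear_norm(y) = 1.43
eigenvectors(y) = [[-0.98,-0.81],[0.20,-0.59]]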